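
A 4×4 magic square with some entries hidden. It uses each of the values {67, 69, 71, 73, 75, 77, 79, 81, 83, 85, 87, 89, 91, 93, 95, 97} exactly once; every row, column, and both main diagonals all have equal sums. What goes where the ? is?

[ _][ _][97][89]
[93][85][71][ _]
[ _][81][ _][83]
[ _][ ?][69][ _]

95

The 16 entries sum to 1312, so each line sums to 1312/4 = 328.
Row 2 needs 328; the known cells sum to 249, so (2,4) = 79.
Column 3 must total 328; the given cells sum to 237, so (3,3) = 91.
Using column 4: 89 + 79 + 83 + ? → (4,4) = 328 − 251 = 77.
Main diagonal: 85 + 91 + 77 + ? = 328, so (1,1) = 75.
From anti-diagonal, 328 − (89 + 71 + 81) gives (4,1) = 87.
The remaining cell in row 1 is (1,2) = 328 − 261 = 67.
The remaining cell in row 3 is (3,1) = 328 − 255 = 73.
Row 4: 87 + 69 + 77 + ? = 328, so (4,2) = 95.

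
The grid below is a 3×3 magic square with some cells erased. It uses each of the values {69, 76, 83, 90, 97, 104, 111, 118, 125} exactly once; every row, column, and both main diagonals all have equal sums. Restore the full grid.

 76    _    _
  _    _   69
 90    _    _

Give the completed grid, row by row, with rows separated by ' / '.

The 9 entries sum to 873, so each line sums to 873/3 = 291.
From column 1, 291 − (76 + 90) gives (2,1) = 125.
The remaining cell in row 2 is (2,2) = 291 − 194 = 97.
The remaining cell in main diagonal is (3,3) = 291 − 173 = 118.
Using anti-diagonal: 97 + 90 + ? → (1,3) = 291 − 187 = 104.
Using row 1: 76 + 104 + ? → (1,2) = 291 − 180 = 111.
Row 3: 90 + 118 + ? = 291, so (3,2) = 83.

76 111 104 / 125 97 69 / 90 83 118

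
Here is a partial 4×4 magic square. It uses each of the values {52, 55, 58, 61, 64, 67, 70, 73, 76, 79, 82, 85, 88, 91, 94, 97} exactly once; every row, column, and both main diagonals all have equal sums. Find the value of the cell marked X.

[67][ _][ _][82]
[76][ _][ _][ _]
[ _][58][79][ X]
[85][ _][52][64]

The 16 entries sum to 1192, so each line sums to 1192/4 = 298.
Using row 4: 85 + 52 + 64 + ? → (4,2) = 298 − 201 = 97.
From column 1, 298 − (67 + 76 + 85) gives (3,1) = 70.
Main diagonal: 67 + 79 + 64 + ? = 298, so (2,2) = 88.
The remaining cell in anti-diagonal is (2,3) = 298 − 225 = 73.
Using row 2: 76 + 88 + 73 + ? → (2,4) = 298 − 237 = 61.
Using row 3: 70 + 58 + 79 + ? → (3,4) = 298 − 207 = 91.

91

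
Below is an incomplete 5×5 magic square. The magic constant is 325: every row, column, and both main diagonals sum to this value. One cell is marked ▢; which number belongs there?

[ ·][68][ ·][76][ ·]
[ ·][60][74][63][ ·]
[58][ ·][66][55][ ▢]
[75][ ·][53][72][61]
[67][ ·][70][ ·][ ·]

Row 4 needs 325; the known cells sum to 261, so (4,2) = 64.
Column 3: 74 + 66 + 53 + 70 + ? = 325, so (1,3) = 62.
Column 4 needs 325; the known cells sum to 266, so (5,4) = 59.
Using anti-diagonal: 63 + 66 + 64 + 67 + ? → (1,5) = 325 − 260 = 65.
The remaining cell in row 1 is (1,1) = 325 − 271 = 54.
Column 1 needs 325; the known cells sum to 254, so (2,1) = 71.
From main diagonal, 325 − (54 + 60 + 66 + 72) gives (5,5) = 73.
Using row 2: 71 + 60 + 74 + 63 + ? → (2,5) = 325 − 268 = 57.
The remaining cell in row 5 is (5,2) = 325 − 269 = 56.
The remaining cell in column 2 is (3,2) = 325 − 248 = 77.
Using column 5: 65 + 57 + 61 + 73 + ? → (3,5) = 325 − 256 = 69.

69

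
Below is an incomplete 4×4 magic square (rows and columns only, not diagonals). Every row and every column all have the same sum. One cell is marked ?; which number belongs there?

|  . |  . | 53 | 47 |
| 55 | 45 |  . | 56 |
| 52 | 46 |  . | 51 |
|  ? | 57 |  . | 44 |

Column 4 is complete and sums to 198; that is the magic constant.
Row 2: 55 + 45 + 56 + ? = 198, so (2,3) = 42.
Using row 3: 52 + 46 + 51 + ? → (3,3) = 198 − 149 = 49.
Column 2: 45 + 46 + 57 + ? = 198, so (1,2) = 50.
The remaining cell in column 3 is (4,3) = 198 − 144 = 54.
Row 1 needs 198; the known cells sum to 150, so (1,1) = 48.
Row 4: 57 + 54 + 44 + ? = 198, so (4,1) = 43.

43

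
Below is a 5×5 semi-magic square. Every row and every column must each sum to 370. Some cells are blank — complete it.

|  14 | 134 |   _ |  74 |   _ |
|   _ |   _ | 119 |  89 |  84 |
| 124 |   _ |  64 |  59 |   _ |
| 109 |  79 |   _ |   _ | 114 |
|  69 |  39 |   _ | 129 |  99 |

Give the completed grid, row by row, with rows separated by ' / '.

The remaining cell in row 5 is (5,3) = 370 − 336 = 34.
The remaining cell in column 1 is (2,1) = 370 − 316 = 54.
The remaining cell in column 4 is (4,4) = 370 − 351 = 19.
From row 2, 370 − (54 + 119 + 89 + 84) gives (2,2) = 24.
Row 4 must total 370; the given cells sum to 321, so (4,3) = 49.
Column 2 must total 370; the given cells sum to 276, so (3,2) = 94.
Column 3: 119 + 64 + 49 + 34 + ? = 370, so (1,3) = 104.
Row 1: 14 + 134 + 104 + 74 + ? = 370, so (1,5) = 44.
The remaining cell in row 3 is (3,5) = 370 − 341 = 29.

14 134 104 74 44 / 54 24 119 89 84 / 124 94 64 59 29 / 109 79 49 19 114 / 69 39 34 129 99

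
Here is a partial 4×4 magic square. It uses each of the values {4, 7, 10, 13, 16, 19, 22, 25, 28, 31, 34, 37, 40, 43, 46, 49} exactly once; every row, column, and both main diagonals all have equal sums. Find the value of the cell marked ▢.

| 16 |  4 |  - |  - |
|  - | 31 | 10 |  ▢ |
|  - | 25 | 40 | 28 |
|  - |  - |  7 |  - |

22

The 16 entries sum to 424, so each line sums to 424/4 = 106.
Row 3: 25 + 40 + 28 + ? = 106, so (3,1) = 13.
Column 2 needs 106; the known cells sum to 60, so (4,2) = 46.
Using column 3: 10 + 40 + 7 + ? → (1,3) = 106 − 57 = 49.
Using main diagonal: 16 + 31 + 40 + ? → (4,4) = 106 − 87 = 19.
Row 1 must total 106; the given cells sum to 69, so (1,4) = 37.
Row 4 needs 106; the known cells sum to 72, so (4,1) = 34.
Column 1: 16 + 13 + 34 + ? = 106, so (2,1) = 43.
Using column 4: 37 + 28 + 19 + ? → (2,4) = 106 − 84 = 22.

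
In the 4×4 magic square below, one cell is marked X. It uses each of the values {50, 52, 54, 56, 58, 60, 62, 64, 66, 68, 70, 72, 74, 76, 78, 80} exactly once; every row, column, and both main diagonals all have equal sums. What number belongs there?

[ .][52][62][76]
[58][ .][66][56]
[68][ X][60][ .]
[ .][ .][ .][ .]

54

The 16 entries sum to 1040, so each line sums to 1040/4 = 260.
The remaining cell in row 1 is (1,1) = 260 − 190 = 70.
Row 2 must total 260; the given cells sum to 180, so (2,2) = 80.
Column 1 needs 260; the known cells sum to 196, so (4,1) = 64.
Column 3 must total 260; the given cells sum to 188, so (4,3) = 72.
The remaining cell in main diagonal is (4,4) = 260 − 210 = 50.
Anti-diagonal: 76 + 66 + 64 + ? = 260, so (3,2) = 54.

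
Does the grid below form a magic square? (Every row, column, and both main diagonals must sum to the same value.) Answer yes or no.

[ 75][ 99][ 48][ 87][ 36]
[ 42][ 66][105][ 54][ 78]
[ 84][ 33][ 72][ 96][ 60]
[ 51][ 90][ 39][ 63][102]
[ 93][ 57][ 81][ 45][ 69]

Row 1: 75 + 99 + 48 + 87 + 36 = 345.
Row 2: 42 + 66 + 105 + 54 + 78 = 345.
Row 3: 84 + 33 + 72 + 96 + 60 = 345.
Row 4: 51 + 90 + 39 + 63 + 102 = 345.
Row 5: 93 + 57 + 81 + 45 + 69 = 345.
Column 1: 75 + 42 + 84 + 51 + 93 = 345.
Column 2: 99 + 66 + 33 + 90 + 57 = 345.
Column 3: 48 + 105 + 72 + 39 + 81 = 345.
Column 4: 87 + 54 + 96 + 63 + 45 = 345.
Column 5: 36 + 78 + 60 + 102 + 69 = 345.
Main diagonal: 75 + 66 + 72 + 63 + 69 = 345.
Anti-diagonal: 36 + 54 + 72 + 90 + 93 = 345.
All lines sum to 345.

Yes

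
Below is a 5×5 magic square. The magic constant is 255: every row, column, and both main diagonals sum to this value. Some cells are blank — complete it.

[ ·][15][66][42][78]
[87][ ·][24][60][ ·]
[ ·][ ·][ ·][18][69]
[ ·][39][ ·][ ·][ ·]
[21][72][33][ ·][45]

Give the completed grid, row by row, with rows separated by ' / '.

Using row 1: 15 + 66 + 42 + 78 + ? → (1,1) = 255 − 201 = 54.
From row 5, 255 − (21 + 72 + 33 + 45) gives (5,4) = 84.
Column 4 needs 255; the known cells sum to 204, so (4,4) = 51.
From anti-diagonal, 255 − (78 + 60 + 39 + 21) gives (3,3) = 57.
Column 3 must total 255; the given cells sum to 180, so (4,3) = 75.
The remaining cell in main diagonal is (2,2) = 255 − 207 = 48.
Row 2: 87 + 48 + 24 + 60 + ? = 255, so (2,5) = 36.
Column 2: 15 + 48 + 39 + 72 + ? = 255, so (3,2) = 81.
Using column 5: 78 + 36 + 69 + 45 + ? → (4,5) = 255 − 228 = 27.
Row 3 must total 255; the given cells sum to 225, so (3,1) = 30.
The remaining cell in row 4 is (4,1) = 255 − 192 = 63.

54 15 66 42 78 / 87 48 24 60 36 / 30 81 57 18 69 / 63 39 75 51 27 / 21 72 33 84 45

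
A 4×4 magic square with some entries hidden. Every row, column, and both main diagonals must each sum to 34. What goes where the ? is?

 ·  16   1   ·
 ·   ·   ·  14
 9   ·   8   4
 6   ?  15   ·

2

Row 3 must total 34; the given cells sum to 21, so (3,2) = 13.
Using column 3: 1 + 8 + 15 + ? → (2,3) = 34 − 24 = 10.
Anti-diagonal needs 34; the known cells sum to 29, so (1,4) = 5.
Using row 1: 16 + 1 + 5 + ? → (1,1) = 34 − 22 = 12.
Using column 1: 12 + 9 + 6 + ? → (2,1) = 34 − 27 = 7.
From column 4, 34 − (5 + 14 + 4) gives (4,4) = 11.
From main diagonal, 34 − (12 + 8 + 11) gives (2,2) = 3.
Row 4 must total 34; the given cells sum to 32, so (4,2) = 2.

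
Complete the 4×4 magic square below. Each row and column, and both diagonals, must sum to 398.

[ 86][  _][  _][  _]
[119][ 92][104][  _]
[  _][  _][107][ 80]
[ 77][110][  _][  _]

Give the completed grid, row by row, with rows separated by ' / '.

The remaining cell in row 2 is (2,4) = 398 − 315 = 83.
From column 1, 398 − (86 + 119 + 77) gives (3,1) = 116.
Main diagonal must total 398; the given cells sum to 285, so (4,4) = 113.
The remaining cell in row 3 is (3,2) = 398 − 303 = 95.
The remaining cell in row 4 is (4,3) = 398 − 300 = 98.
Column 2 must total 398; the given cells sum to 297, so (1,2) = 101.
From column 3, 398 − (104 + 107 + 98) gives (1,3) = 89.
The remaining cell in column 4 is (1,4) = 398 − 276 = 122.

86 101 89 122 / 119 92 104 83 / 116 95 107 80 / 77 110 98 113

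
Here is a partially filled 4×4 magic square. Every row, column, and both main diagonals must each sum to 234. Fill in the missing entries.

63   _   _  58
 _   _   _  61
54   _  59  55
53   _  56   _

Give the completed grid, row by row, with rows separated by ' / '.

63 51 62 58 / 64 52 57 61 / 54 66 59 55 / 53 65 56 60

Using row 3: 54 + 59 + 55 + ? → (3,2) = 234 − 168 = 66.
Using column 1: 63 + 54 + 53 + ? → (2,1) = 234 − 170 = 64.
Column 4 must total 234; the given cells sum to 174, so (4,4) = 60.
Main diagonal needs 234; the known cells sum to 182, so (2,2) = 52.
Anti-diagonal must total 234; the given cells sum to 177, so (2,3) = 57.
Row 4: 53 + 56 + 60 + ? = 234, so (4,2) = 65.
From column 2, 234 − (52 + 66 + 65) gives (1,2) = 51.
Column 3: 57 + 59 + 56 + ? = 234, so (1,3) = 62.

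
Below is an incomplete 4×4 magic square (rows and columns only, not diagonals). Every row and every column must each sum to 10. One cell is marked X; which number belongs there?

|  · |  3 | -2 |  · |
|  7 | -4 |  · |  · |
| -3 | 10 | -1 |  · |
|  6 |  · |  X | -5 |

8

Row 3: -3 + 10 + (-1) + ? = 10, so (3,4) = 4.
The remaining cell in column 1 is (1,1) = 10 − 10 = 0.
Column 2 needs 10; the known cells sum to 9, so (4,2) = 1.
From row 1, 10 − (0 + 3 + (-2)) gives (1,4) = 9.
Using row 4: 6 + 1 + (-5) + ? → (4,3) = 10 − 2 = 8.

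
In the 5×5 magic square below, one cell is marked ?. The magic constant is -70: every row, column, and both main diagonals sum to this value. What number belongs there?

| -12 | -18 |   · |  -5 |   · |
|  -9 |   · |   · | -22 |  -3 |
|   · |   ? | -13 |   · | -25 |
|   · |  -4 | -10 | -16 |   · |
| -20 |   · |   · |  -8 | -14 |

From column 4, -70 − (-5 + (-22) + (-16) + (-8)) gives (3,4) = -19.
From main diagonal, -70 − (-12 + (-13) + (-16) + (-14)) gives (2,2) = -15.
From anti-diagonal, -70 − (-22 + (-13) + (-4) + (-20)) gives (1,5) = -11.
Row 1 must total -70; the given cells sum to -46, so (1,3) = -24.
Row 2: -9 + (-15) + (-22) + (-3) + ? = -70, so (2,3) = -21.
From column 3, -70 − (-24 + (-21) + (-13) + (-10)) gives (5,3) = -2.
The remaining cell in column 5 is (4,5) = -70 − (-53) = -17.
From row 4, -70 − (-4 + (-10) + (-16) + (-17)) gives (4,1) = -23.
Row 5 needs -70; the known cells sum to -44, so (5,2) = -26.
Column 1 needs -70; the known cells sum to -64, so (3,1) = -6.
Using column 2: -18 + (-15) + (-4) + (-26) + ? → (3,2) = -70 − (-63) = -7.

-7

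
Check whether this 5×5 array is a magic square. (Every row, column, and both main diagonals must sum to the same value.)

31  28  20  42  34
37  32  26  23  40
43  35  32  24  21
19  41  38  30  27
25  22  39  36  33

No — row 5 sums to 155 but row 2 sums to 158.

Row 1: 31 + 28 + 20 + 42 + 34 = 155.
Row 2: 37 + 32 + 26 + 23 + 40 = 158.
Row 3: 43 + 35 + 32 + 24 + 21 = 155.
Row 4: 19 + 41 + 38 + 30 + 27 = 155.
Row 5: 25 + 22 + 39 + 36 + 33 = 155.
Column 1: 31 + 37 + 43 + 19 + 25 = 155.
Column 2: 28 + 32 + 35 + 41 + 22 = 158.
Column 3: 20 + 26 + 32 + 38 + 39 = 155.
Column 4: 42 + 23 + 24 + 30 + 36 = 155.
Column 5: 34 + 40 + 21 + 27 + 33 = 155.
Main diagonal: 31 + 32 + 32 + 30 + 33 = 158.
Anti-diagonal: 34 + 23 + 32 + 41 + 25 = 155.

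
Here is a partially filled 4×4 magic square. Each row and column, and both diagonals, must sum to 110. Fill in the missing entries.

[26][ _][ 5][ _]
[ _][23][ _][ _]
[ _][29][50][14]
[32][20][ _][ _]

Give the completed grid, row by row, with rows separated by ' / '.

Row 3: 29 + 50 + 14 + ? = 110, so (3,1) = 17.
Column 1 must total 110; the given cells sum to 75, so (2,1) = 35.
Column 2 needs 110; the known cells sum to 72, so (1,2) = 38.
From main diagonal, 110 − (26 + 23 + 50) gives (4,4) = 11.
Using row 1: 26 + 38 + 5 + ? → (1,4) = 110 − 69 = 41.
Row 4 needs 110; the known cells sum to 63, so (4,3) = 47.
The remaining cell in column 3 is (2,3) = 110 − 102 = 8.
Column 4 needs 110; the known cells sum to 66, so (2,4) = 44.

26 38 5 41 / 35 23 8 44 / 17 29 50 14 / 32 20 47 11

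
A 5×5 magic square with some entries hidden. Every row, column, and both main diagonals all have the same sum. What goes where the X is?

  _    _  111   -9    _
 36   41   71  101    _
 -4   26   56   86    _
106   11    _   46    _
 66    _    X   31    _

1

Column 4 is complete and sums to 255; that is the magic constant.
From row 2, 255 − (36 + 41 + 71 + 101) gives (2,5) = 6.
The remaining cell in row 3 is (3,5) = 255 − 164 = 91.
Column 1: 36 + (-4) + 106 + 66 + ? = 255, so (1,1) = 51.
Main diagonal needs 255; the known cells sum to 194, so (5,5) = 61.
Anti-diagonal needs 255; the known cells sum to 234, so (1,5) = 21.
The remaining cell in row 1 is (1,2) = 255 − 174 = 81.
The remaining cell in column 2 is (5,2) = 255 − 159 = 96.
Column 5 must total 255; the given cells sum to 179, so (4,5) = 76.
Using row 4: 106 + 11 + 46 + 76 + ? → (4,3) = 255 − 239 = 16.
Using row 5: 66 + 96 + 31 + 61 + ? → (5,3) = 255 − 254 = 1.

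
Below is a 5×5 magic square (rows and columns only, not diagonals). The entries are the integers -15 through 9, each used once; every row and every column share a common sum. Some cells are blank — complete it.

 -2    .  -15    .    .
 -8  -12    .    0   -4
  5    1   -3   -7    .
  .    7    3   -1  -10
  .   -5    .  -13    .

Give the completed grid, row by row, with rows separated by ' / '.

The entries are -15 through 9, which sum to -75, so each line sums to -75/5 = -15.
Row 2 needs -15; the known cells sum to -24, so (2,3) = 9.
From row 3, -15 − (5 + 1 + (-3) + (-7)) gives (3,5) = -11.
Row 4: 7 + 3 + (-1) + (-10) + ? = -15, so (4,1) = -14.
The remaining cell in column 1 is (5,1) = -15 − (-19) = 4.
Column 2 needs -15; the known cells sum to -9, so (1,2) = -6.
Column 3 must total -15; the given cells sum to -6, so (5,3) = -9.
Column 4 must total -15; the given cells sum to -21, so (1,4) = 6.
Row 1: -2 + (-6) + (-15) + 6 + ? = -15, so (1,5) = 2.
Row 5 must total -15; the given cells sum to -23, so (5,5) = 8.

-2 -6 -15 6 2 / -8 -12 9 0 -4 / 5 1 -3 -7 -11 / -14 7 3 -1 -10 / 4 -5 -9 -13 8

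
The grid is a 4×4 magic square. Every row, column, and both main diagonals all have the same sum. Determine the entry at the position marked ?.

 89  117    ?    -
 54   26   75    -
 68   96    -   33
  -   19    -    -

Column 2 is complete and sums to 258; that is the magic constant.
Row 2 must total 258; the given cells sum to 155, so (2,4) = 103.
Row 3: 68 + 96 + 33 + ? = 258, so (3,3) = 61.
Column 1 needs 258; the known cells sum to 211, so (4,1) = 47.
Main diagonal needs 258; the known cells sum to 176, so (4,4) = 82.
From anti-diagonal, 258 − (75 + 96 + 47) gives (1,4) = 40.
Row 1 must total 258; the given cells sum to 246, so (1,3) = 12.

12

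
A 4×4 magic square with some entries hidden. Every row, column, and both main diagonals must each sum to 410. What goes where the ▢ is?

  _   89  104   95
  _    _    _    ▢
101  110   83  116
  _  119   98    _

86

From row 1, 410 − (89 + 104 + 95) gives (1,1) = 122.
From column 2, 410 − (89 + 110 + 119) gives (2,2) = 92.
Column 3 must total 410; the given cells sum to 285, so (2,3) = 125.
From main diagonal, 410 − (122 + 92 + 83) gives (4,4) = 113.
Anti-diagonal must total 410; the given cells sum to 330, so (4,1) = 80.
From column 1, 410 − (122 + 101 + 80) gives (2,1) = 107.
The remaining cell in column 4 is (2,4) = 410 − 324 = 86.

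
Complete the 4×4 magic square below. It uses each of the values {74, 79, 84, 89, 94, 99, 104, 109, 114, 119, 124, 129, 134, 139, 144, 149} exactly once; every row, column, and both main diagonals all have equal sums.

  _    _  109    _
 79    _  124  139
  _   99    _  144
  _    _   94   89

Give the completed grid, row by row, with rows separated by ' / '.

The 16 entries sum to 1784, so each line sums to 1784/4 = 446.
Row 2 must total 446; the given cells sum to 342, so (2,2) = 104.
The remaining cell in column 3 is (3,3) = 446 − 327 = 119.
Column 4 must total 446; the given cells sum to 372, so (1,4) = 74.
Main diagonal: 104 + 119 + 89 + ? = 446, so (1,1) = 134.
The remaining cell in anti-diagonal is (4,1) = 446 − 297 = 149.
The remaining cell in row 1 is (1,2) = 446 − 317 = 129.
Row 3: 99 + 119 + 144 + ? = 446, so (3,1) = 84.
Row 4: 149 + 94 + 89 + ? = 446, so (4,2) = 114.

134 129 109 74 / 79 104 124 139 / 84 99 119 144 / 149 114 94 89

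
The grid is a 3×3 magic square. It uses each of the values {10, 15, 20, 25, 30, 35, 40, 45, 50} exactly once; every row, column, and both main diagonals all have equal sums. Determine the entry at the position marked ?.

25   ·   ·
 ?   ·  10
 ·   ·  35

50

The 9 entries sum to 270, so each line sums to 270/3 = 90.
Using column 3: 10 + 35 + ? → (1,3) = 90 − 45 = 45.
Main diagonal must total 90; the given cells sum to 60, so (2,2) = 30.
The remaining cell in anti-diagonal is (3,1) = 90 − 75 = 15.
Row 1 must total 90; the given cells sum to 70, so (1,2) = 20.
The remaining cell in row 2 is (2,1) = 90 − 40 = 50.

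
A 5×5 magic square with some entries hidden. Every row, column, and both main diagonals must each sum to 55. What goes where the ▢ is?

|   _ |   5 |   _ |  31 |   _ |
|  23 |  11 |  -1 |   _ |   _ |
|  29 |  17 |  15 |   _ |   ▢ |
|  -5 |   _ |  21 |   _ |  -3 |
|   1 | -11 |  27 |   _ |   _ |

Column 1: 23 + 29 + (-5) + 1 + ? = 55, so (1,1) = 7.
The remaining cell in column 2 is (4,2) = 55 − 22 = 33.
Column 3: -1 + 15 + 21 + 27 + ? = 55, so (1,3) = -7.
The remaining cell in row 1 is (1,5) = 55 − 36 = 19.
The remaining cell in row 4 is (4,4) = 55 − 46 = 9.
Main diagonal: 7 + 11 + 15 + 9 + ? = 55, so (5,5) = 13.
Anti-diagonal: 19 + 15 + 33 + 1 + ? = 55, so (2,4) = -13.
Using row 2: 23 + 11 + (-1) + (-13) + ? → (2,5) = 55 − 20 = 35.
Row 5 must total 55; the given cells sum to 30, so (5,4) = 25.
Column 4: 31 + (-13) + 9 + 25 + ? = 55, so (3,4) = 3.
Column 5: 19 + 35 + (-3) + 13 + ? = 55, so (3,5) = -9.

-9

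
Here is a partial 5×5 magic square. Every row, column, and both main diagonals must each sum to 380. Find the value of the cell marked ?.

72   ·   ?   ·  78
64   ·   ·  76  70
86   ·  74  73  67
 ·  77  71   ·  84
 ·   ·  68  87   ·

85

The remaining cell in row 3 is (3,2) = 380 − 300 = 80.
Using column 5: 78 + 70 + 67 + 84 + ? → (5,5) = 380 − 299 = 81.
Anti-diagonal needs 380; the known cells sum to 305, so (5,1) = 75.
The remaining cell in row 5 is (5,2) = 380 − 311 = 69.
Using column 1: 72 + 64 + 86 + 75 + ? → (4,1) = 380 − 297 = 83.
The remaining cell in row 4 is (4,4) = 380 − 315 = 65.
Column 4: 76 + 73 + 65 + 87 + ? = 380, so (1,4) = 79.
The remaining cell in main diagonal is (2,2) = 380 − 292 = 88.
Row 2 needs 380; the known cells sum to 298, so (2,3) = 82.
Using column 2: 88 + 80 + 77 + 69 + ? → (1,2) = 380 − 314 = 66.
Using column 3: 82 + 74 + 71 + 68 + ? → (1,3) = 380 − 295 = 85.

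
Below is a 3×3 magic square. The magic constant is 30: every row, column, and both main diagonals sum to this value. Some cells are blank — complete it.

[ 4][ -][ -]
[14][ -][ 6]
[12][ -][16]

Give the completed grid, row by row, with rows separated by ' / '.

4 18 8 / 14 10 6 / 12 2 16

Using row 2: 14 + 6 + ? → (2,2) = 30 − 20 = 10.
Row 3 must total 30; the given cells sum to 28, so (3,2) = 2.
Column 2: 10 + 2 + ? = 30, so (1,2) = 18.
Column 3: 6 + 16 + ? = 30, so (1,3) = 8.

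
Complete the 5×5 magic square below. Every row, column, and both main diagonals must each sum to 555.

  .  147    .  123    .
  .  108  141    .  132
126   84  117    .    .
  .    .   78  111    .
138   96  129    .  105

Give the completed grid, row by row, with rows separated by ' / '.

Row 5 needs 555; the known cells sum to 468, so (5,4) = 87.
Column 2 must total 555; the given cells sum to 435, so (4,2) = 120.
Using column 3: 141 + 117 + 78 + 129 + ? → (1,3) = 555 − 465 = 90.
Main diagonal must total 555; the given cells sum to 441, so (1,1) = 114.
Row 1 must total 555; the given cells sum to 474, so (1,5) = 81.
Anti-diagonal must total 555; the given cells sum to 456, so (2,4) = 99.
Using row 2: 108 + 141 + 99 + 132 + ? → (2,1) = 555 − 480 = 75.
Column 1 must total 555; the given cells sum to 453, so (4,1) = 102.
Column 4: 123 + 99 + 111 + 87 + ? = 555, so (3,4) = 135.
Row 3 needs 555; the known cells sum to 462, so (3,5) = 93.
Row 4: 102 + 120 + 78 + 111 + ? = 555, so (4,5) = 144.

114 147 90 123 81 / 75 108 141 99 132 / 126 84 117 135 93 / 102 120 78 111 144 / 138 96 129 87 105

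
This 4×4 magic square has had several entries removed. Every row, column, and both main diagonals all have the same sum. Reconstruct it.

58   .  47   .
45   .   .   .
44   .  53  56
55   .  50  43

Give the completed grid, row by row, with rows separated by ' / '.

58 51 47 46 / 45 48 52 57 / 44 49 53 56 / 55 54 50 43

Column 1 is already complete: 58 + 45 + 44 + 55 = 202, so that is the magic constant.
Row 3 must total 202; the given cells sum to 153, so (3,2) = 49.
Using row 4: 55 + 50 + 43 + ? → (4,2) = 202 − 148 = 54.
The remaining cell in column 3 is (2,3) = 202 − 150 = 52.
Main diagonal: 58 + 53 + 43 + ? = 202, so (2,2) = 48.
Using anti-diagonal: 52 + 49 + 55 + ? → (1,4) = 202 − 156 = 46.
Row 1 must total 202; the given cells sum to 151, so (1,2) = 51.
Using row 2: 45 + 48 + 52 + ? → (2,4) = 202 − 145 = 57.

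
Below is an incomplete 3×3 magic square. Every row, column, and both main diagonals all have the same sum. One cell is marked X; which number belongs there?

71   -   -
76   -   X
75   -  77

Column 1 is complete and sums to 222; that is the magic constant.
Row 3: 75 + 77 + ? = 222, so (3,2) = 70.
Main diagonal: 71 + 77 + ? = 222, so (2,2) = 74.
Using anti-diagonal: 74 + 75 + ? → (1,3) = 222 − 149 = 73.
Row 1: 71 + 73 + ? = 222, so (1,2) = 78.
The remaining cell in row 2 is (2,3) = 222 − 150 = 72.

72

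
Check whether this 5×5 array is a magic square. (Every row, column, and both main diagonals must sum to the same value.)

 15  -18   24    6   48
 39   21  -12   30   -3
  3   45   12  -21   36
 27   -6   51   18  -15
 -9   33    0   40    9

Row 1: 15 + (-18) + 24 + 6 + 48 = 75.
Row 2: 39 + 21 + (-12) + 30 + (-3) = 75.
Row 3: 3 + 45 + 12 + (-21) + 36 = 75.
Row 4: 27 + (-6) + 51 + 18 + (-15) = 75.
Row 5: -9 + 33 + 0 + 40 + 9 = 73.
Column 1: 15 + 39 + 3 + 27 + (-9) = 75.
Column 2: -18 + 21 + 45 + (-6) + 33 = 75.
Column 3: 24 + (-12) + 12 + 51 + 0 = 75.
Column 4: 6 + 30 + (-21) + 18 + 40 = 73.
Column 5: 48 + (-3) + 36 + (-15) + 9 = 75.
Main diagonal: 15 + 21 + 12 + 18 + 9 = 75.
Anti-diagonal: 48 + 30 + 12 + (-6) + (-9) = 75.

No — column 4 sums to 73 but column 5 sums to 75.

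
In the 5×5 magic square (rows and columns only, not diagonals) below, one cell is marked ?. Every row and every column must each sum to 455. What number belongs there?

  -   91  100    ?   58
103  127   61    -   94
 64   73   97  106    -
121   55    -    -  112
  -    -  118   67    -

From row 2, 455 − (103 + 127 + 61 + 94) gives (2,4) = 70.
Row 3 must total 455; the given cells sum to 340, so (3,5) = 115.
From column 2, 455 − (91 + 127 + 73 + 55) gives (5,2) = 109.
Column 3 needs 455; the known cells sum to 376, so (4,3) = 79.
Column 5 needs 455; the known cells sum to 379, so (5,5) = 76.
The remaining cell in row 4 is (4,4) = 455 − 367 = 88.
Row 5 must total 455; the given cells sum to 370, so (5,1) = 85.
The remaining cell in column 1 is (1,1) = 455 − 373 = 82.
The remaining cell in column 4 is (1,4) = 455 − 331 = 124.

124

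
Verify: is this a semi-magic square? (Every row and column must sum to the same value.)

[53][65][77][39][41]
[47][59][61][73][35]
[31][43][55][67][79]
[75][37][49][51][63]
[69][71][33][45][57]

Yes

Row 1: 53 + 65 + 77 + 39 + 41 = 275.
Row 2: 47 + 59 + 61 + 73 + 35 = 275.
Row 3: 31 + 43 + 55 + 67 + 79 = 275.
Row 4: 75 + 37 + 49 + 51 + 63 = 275.
Row 5: 69 + 71 + 33 + 45 + 57 = 275.
Column 1: 53 + 47 + 31 + 75 + 69 = 275.
Column 2: 65 + 59 + 43 + 37 + 71 = 275.
Column 3: 77 + 61 + 55 + 49 + 33 = 275.
Column 4: 39 + 73 + 67 + 51 + 45 = 275.
Column 5: 41 + 35 + 79 + 63 + 57 = 275.
All lines sum to 275.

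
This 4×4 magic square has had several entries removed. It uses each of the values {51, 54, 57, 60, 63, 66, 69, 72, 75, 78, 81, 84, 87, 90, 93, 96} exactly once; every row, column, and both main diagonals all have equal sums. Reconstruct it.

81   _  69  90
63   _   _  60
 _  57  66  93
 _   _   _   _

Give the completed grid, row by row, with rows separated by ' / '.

The 16 entries sum to 1176, so each line sums to 1176/4 = 294.
Row 1 needs 294; the known cells sum to 240, so (1,2) = 54.
Row 3 must total 294; the given cells sum to 216, so (3,1) = 78.
From column 1, 294 − (81 + 63 + 78) gives (4,1) = 72.
Column 4 must total 294; the given cells sum to 243, so (4,4) = 51.
The remaining cell in main diagonal is (2,2) = 294 − 198 = 96.
Using anti-diagonal: 90 + 57 + 72 + ? → (2,3) = 294 − 219 = 75.
Column 2 must total 294; the given cells sum to 207, so (4,2) = 87.
Column 3: 69 + 75 + 66 + ? = 294, so (4,3) = 84.

81 54 69 90 / 63 96 75 60 / 78 57 66 93 / 72 87 84 51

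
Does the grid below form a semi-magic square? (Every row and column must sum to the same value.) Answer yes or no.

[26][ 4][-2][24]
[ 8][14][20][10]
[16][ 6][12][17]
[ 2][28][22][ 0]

No — column 3 sums to 52 but row 3 sums to 51.

Row 1: 26 + 4 + (-2) + 24 = 52.
Row 2: 8 + 14 + 20 + 10 = 52.
Row 3: 16 + 6 + 12 + 17 = 51.
Row 4: 2 + 28 + 22 + 0 = 52.
Column 1: 26 + 8 + 16 + 2 = 52.
Column 2: 4 + 14 + 6 + 28 = 52.
Column 3: -2 + 20 + 12 + 22 = 52.
Column 4: 24 + 10 + 17 + 0 = 51.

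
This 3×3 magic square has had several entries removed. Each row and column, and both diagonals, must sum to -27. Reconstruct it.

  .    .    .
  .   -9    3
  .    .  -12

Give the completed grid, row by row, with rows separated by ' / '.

-6 -3 -18 / -21 -9 3 / 0 -15 -12

From row 2, -27 − (-9 + 3) gives (2,1) = -21.
Column 3 must total -27; the given cells sum to -9, so (1,3) = -18.
From main diagonal, -27 − (-9 + (-12)) gives (1,1) = -6.
The remaining cell in anti-diagonal is (3,1) = -27 − (-27) = 0.
Row 1 must total -27; the given cells sum to -24, so (1,2) = -3.
Row 3 must total -27; the given cells sum to -12, so (3,2) = -15.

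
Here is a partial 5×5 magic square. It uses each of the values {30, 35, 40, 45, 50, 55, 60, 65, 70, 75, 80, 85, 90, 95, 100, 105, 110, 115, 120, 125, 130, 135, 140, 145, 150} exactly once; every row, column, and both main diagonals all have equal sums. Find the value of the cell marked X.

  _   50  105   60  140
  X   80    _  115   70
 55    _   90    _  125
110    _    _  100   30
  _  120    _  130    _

150

The 25 entries sum to 2250, so each line sums to 2250/5 = 450.
Row 1 must total 450; the given cells sum to 355, so (1,1) = 95.
Column 4 needs 450; the known cells sum to 405, so (3,4) = 45.
Column 5: 140 + 70 + 125 + 30 + ? = 450, so (5,5) = 85.
Row 3: 55 + 90 + 45 + 125 + ? = 450, so (3,2) = 135.
Using column 2: 50 + 80 + 135 + 120 + ? → (4,2) = 450 − 385 = 65.
The remaining cell in anti-diagonal is (5,1) = 450 − 410 = 40.
Row 4 needs 450; the known cells sum to 305, so (4,3) = 145.
Row 5 needs 450; the known cells sum to 375, so (5,3) = 75.
Column 1: 95 + 55 + 110 + 40 + ? = 450, so (2,1) = 150.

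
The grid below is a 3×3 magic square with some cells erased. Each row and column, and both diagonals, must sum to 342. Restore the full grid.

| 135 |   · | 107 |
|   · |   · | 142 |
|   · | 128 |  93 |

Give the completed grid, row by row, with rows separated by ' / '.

Row 1 needs 342; the known cells sum to 242, so (1,2) = 100.
From row 3, 342 − (128 + 93) gives (3,1) = 121.
Column 1 must total 342; the given cells sum to 256, so (2,1) = 86.
Column 2 must total 342; the given cells sum to 228, so (2,2) = 114.

135 100 107 / 86 114 142 / 121 128 93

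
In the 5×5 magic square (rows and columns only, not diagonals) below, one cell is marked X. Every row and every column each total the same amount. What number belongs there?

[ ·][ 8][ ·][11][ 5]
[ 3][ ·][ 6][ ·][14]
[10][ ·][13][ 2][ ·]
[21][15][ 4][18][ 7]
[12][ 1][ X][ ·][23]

Row 4 is complete and sums to 65; that is the magic constant.
Column 1 needs 65; the known cells sum to 46, so (1,1) = 19.
Column 5 must total 65; the given cells sum to 49, so (3,5) = 16.
Using row 1: 19 + 8 + 11 + 5 + ? → (1,3) = 65 − 43 = 22.
Row 3: 10 + 13 + 2 + 16 + ? = 65, so (3,2) = 24.
The remaining cell in column 2 is (2,2) = 65 − 48 = 17.
Column 3: 22 + 6 + 13 + 4 + ? = 65, so (5,3) = 20.

20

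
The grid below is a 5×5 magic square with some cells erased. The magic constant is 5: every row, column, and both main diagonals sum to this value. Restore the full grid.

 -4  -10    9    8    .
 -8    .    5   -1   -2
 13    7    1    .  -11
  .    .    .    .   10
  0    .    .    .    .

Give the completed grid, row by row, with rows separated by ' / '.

-4 -10 9 8 2 / -8 11 5 -1 -2 / 13 7 1 -5 -11 / 4 3 -3 -9 10 / 0 -6 -7 12 6

Using row 1: -4 + (-10) + 9 + 8 + ? → (1,5) = 5 − 3 = 2.
Using row 2: -8 + 5 + (-1) + (-2) + ? → (2,2) = 5 − (-6) = 11.
Row 3 needs 5; the known cells sum to 10, so (3,4) = -5.
From column 1, 5 − (-4 + (-8) + 13 + 0) gives (4,1) = 4.
Column 5 needs 5; the known cells sum to -1, so (5,5) = 6.
Using main diagonal: -4 + 11 + 1 + 6 + ? → (4,4) = 5 − 14 = -9.
Anti-diagonal must total 5; the given cells sum to 2, so (4,2) = 3.
Row 4: 4 + 3 + (-9) + 10 + ? = 5, so (4,3) = -3.
Column 2 needs 5; the known cells sum to 11, so (5,2) = -6.
Column 3 needs 5; the known cells sum to 12, so (5,3) = -7.
Column 4 must total 5; the given cells sum to -7, so (5,4) = 12.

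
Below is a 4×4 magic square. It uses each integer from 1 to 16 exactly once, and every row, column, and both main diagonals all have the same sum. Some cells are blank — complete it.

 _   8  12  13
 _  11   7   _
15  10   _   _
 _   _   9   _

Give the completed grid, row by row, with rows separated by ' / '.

1 8 12 13 / 14 11 7 2 / 15 10 6 3 / 4 5 9 16

The entries are 1 through 16, which sum to 136, so each line sums to 136/4 = 34.
The remaining cell in row 1 is (1,1) = 34 − 33 = 1.
Using column 2: 8 + 11 + 10 + ? → (4,2) = 34 − 29 = 5.
Column 3 needs 34; the known cells sum to 28, so (3,3) = 6.
Main diagonal: 1 + 11 + 6 + ? = 34, so (4,4) = 16.
Anti-diagonal must total 34; the given cells sum to 30, so (4,1) = 4.
Using row 3: 15 + 10 + 6 + ? → (3,4) = 34 − 31 = 3.
Column 1 must total 34; the given cells sum to 20, so (2,1) = 14.
Column 4: 13 + 3 + 16 + ? = 34, so (2,4) = 2.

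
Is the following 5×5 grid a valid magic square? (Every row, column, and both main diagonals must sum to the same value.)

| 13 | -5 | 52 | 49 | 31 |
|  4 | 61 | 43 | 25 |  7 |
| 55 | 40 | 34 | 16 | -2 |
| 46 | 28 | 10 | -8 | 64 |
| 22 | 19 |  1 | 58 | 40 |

No — row 1 sums to 140 but row 3 sums to 143.

Row 1: 13 + (-5) + 52 + 49 + 31 = 140.
Row 2: 4 + 61 + 43 + 25 + 7 = 140.
Row 3: 55 + 40 + 34 + 16 + (-2) = 143.
Row 4: 46 + 28 + 10 + (-8) + 64 = 140.
Row 5: 22 + 19 + 1 + 58 + 40 = 140.
Column 1: 13 + 4 + 55 + 46 + 22 = 140.
Column 2: -5 + 61 + 40 + 28 + 19 = 143.
Column 3: 52 + 43 + 34 + 10 + 1 = 140.
Column 4: 49 + 25 + 16 + (-8) + 58 = 140.
Column 5: 31 + 7 + (-2) + 64 + 40 = 140.
Main diagonal: 13 + 61 + 34 + (-8) + 40 = 140.
Anti-diagonal: 31 + 25 + 34 + 28 + 22 = 140.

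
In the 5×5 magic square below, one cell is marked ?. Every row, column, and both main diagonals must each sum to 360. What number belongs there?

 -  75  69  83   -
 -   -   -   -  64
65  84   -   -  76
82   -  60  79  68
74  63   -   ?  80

Row 4: 82 + 60 + 79 + 68 + ? = 360, so (4,2) = 71.
From column 2, 360 − (75 + 84 + 71 + 63) gives (2,2) = 67.
The remaining cell in column 5 is (1,5) = 360 − 288 = 72.
Row 1 must total 360; the given cells sum to 299, so (1,1) = 61.
Column 1 needs 360; the known cells sum to 282, so (2,1) = 78.
From main diagonal, 360 − (61 + 67 + 79 + 80) gives (3,3) = 73.
Anti-diagonal must total 360; the given cells sum to 290, so (2,4) = 70.
Row 2 must total 360; the given cells sum to 279, so (2,3) = 81.
Row 3 must total 360; the given cells sum to 298, so (3,4) = 62.
Column 3 must total 360; the given cells sum to 283, so (5,3) = 77.
Column 4: 83 + 70 + 62 + 79 + ? = 360, so (5,4) = 66.

66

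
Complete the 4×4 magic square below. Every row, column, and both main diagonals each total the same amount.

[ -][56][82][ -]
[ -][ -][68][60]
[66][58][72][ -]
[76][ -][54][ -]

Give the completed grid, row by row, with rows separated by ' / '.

Column 3 is already complete: 82 + 68 + 72 + 54 = 276, so that is the magic constant.
Row 3: 66 + 58 + 72 + ? = 276, so (3,4) = 80.
Anti-diagonal needs 276; the known cells sum to 202, so (1,4) = 74.
Using row 1: 56 + 82 + 74 + ? → (1,1) = 276 − 212 = 64.
Column 1: 64 + 66 + 76 + ? = 276, so (2,1) = 70.
Column 4 needs 276; the known cells sum to 214, so (4,4) = 62.
Main diagonal must total 276; the given cells sum to 198, so (2,2) = 78.
Row 4: 76 + 54 + 62 + ? = 276, so (4,2) = 84.

64 56 82 74 / 70 78 68 60 / 66 58 72 80 / 76 84 54 62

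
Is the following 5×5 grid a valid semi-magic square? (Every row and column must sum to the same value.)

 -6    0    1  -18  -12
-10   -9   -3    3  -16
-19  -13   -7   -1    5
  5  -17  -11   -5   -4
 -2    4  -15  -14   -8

Row 1: -6 + 0 + 1 + (-18) + (-12) = -35.
Row 2: -10 + (-9) + (-3) + 3 + (-16) = -35.
Row 3: -19 + (-13) + (-7) + (-1) + 5 = -35.
Row 4: 5 + (-17) + (-11) + (-5) + (-4) = -32.
Row 5: -2 + 4 + (-15) + (-14) + (-8) = -35.
Column 1: -6 + (-10) + (-19) + 5 + (-2) = -32.
Column 2: 0 + (-9) + (-13) + (-17) + 4 = -35.
Column 3: 1 + (-3) + (-7) + (-11) + (-15) = -35.
Column 4: -18 + 3 + (-1) + (-5) + (-14) = -35.
Column 5: -12 + (-16) + 5 + (-4) + (-8) = -35.

No — column 1 sums to -32 but row 3 sums to -35.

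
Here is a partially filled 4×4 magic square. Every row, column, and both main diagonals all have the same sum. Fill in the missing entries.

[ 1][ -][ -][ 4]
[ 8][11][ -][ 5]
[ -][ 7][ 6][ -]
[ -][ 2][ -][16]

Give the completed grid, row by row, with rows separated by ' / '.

Main diagonal is already complete: 1 + 11 + 6 + 16 = 34, so that is the magic constant.
Row 2: 8 + 11 + 5 + ? = 34, so (2,3) = 10.
Using column 2: 11 + 7 + 2 + ? → (1,2) = 34 − 20 = 14.
The remaining cell in column 4 is (3,4) = 34 − 25 = 9.
From anti-diagonal, 34 − (4 + 10 + 7) gives (4,1) = 13.
Row 1 needs 34; the known cells sum to 19, so (1,3) = 15.
Row 3: 7 + 6 + 9 + ? = 34, so (3,1) = 12.
From row 4, 34 − (13 + 2 + 16) gives (4,3) = 3.

1 14 15 4 / 8 11 10 5 / 12 7 6 9 / 13 2 3 16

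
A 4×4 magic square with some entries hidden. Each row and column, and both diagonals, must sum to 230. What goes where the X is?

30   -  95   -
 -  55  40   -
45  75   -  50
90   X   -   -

20

Row 3 must total 230; the given cells sum to 170, so (3,3) = 60.
Using column 1: 30 + 45 + 90 + ? → (2,1) = 230 − 165 = 65.
Column 3 must total 230; the given cells sum to 195, so (4,3) = 35.
Main diagonal: 30 + 55 + 60 + ? = 230, so (4,4) = 85.
The remaining cell in anti-diagonal is (1,4) = 230 − 205 = 25.
Using row 1: 30 + 95 + 25 + ? → (1,2) = 230 − 150 = 80.
Row 2: 65 + 55 + 40 + ? = 230, so (2,4) = 70.
Row 4 must total 230; the given cells sum to 210, so (4,2) = 20.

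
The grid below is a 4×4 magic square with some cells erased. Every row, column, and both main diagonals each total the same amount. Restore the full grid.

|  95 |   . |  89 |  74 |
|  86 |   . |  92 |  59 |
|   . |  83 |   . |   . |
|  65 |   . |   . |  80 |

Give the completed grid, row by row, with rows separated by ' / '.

Anti-diagonal is already complete: 74 + 92 + 83 + 65 = 314, so that is the magic constant.
Row 1 needs 314; the known cells sum to 258, so (1,2) = 56.
From row 2, 314 − (86 + 92 + 59) gives (2,2) = 77.
Column 1 needs 314; the known cells sum to 246, so (3,1) = 68.
Column 2 must total 314; the given cells sum to 216, so (4,2) = 98.
Using column 4: 74 + 59 + 80 + ? → (3,4) = 314 − 213 = 101.
Main diagonal must total 314; the given cells sum to 252, so (3,3) = 62.
Row 4 must total 314; the given cells sum to 243, so (4,3) = 71.

95 56 89 74 / 86 77 92 59 / 68 83 62 101 / 65 98 71 80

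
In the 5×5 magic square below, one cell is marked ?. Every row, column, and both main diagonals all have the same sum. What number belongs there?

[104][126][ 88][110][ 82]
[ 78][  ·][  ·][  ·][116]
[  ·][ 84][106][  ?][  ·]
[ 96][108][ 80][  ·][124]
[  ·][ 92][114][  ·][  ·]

Row 1 is complete and sums to 510; that is the magic constant.
Row 4 must total 510; the given cells sum to 408, so (4,4) = 102.
Using column 2: 126 + 84 + 108 + 92 + ? → (2,2) = 510 − 410 = 100.
Using column 3: 88 + 106 + 80 + 114 + ? → (2,3) = 510 − 388 = 122.
Main diagonal: 104 + 100 + 106 + 102 + ? = 510, so (5,5) = 98.
Row 2: 78 + 100 + 122 + 116 + ? = 510, so (2,4) = 94.
The remaining cell in column 5 is (3,5) = 510 − 420 = 90.
The remaining cell in anti-diagonal is (5,1) = 510 − 390 = 120.
Row 5 needs 510; the known cells sum to 424, so (5,4) = 86.
The remaining cell in column 1 is (3,1) = 510 − 398 = 112.
Column 4 must total 510; the given cells sum to 392, so (3,4) = 118.

118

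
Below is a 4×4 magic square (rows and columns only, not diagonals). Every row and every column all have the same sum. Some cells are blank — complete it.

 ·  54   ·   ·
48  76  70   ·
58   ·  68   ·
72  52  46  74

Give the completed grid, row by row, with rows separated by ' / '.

66 54 60 64 / 48 76 70 50 / 58 62 68 56 / 72 52 46 74

Row 4 is already complete: 72 + 52 + 46 + 74 = 244, so that is the magic constant.
From row 2, 244 − (48 + 76 + 70) gives (2,4) = 50.
Column 1: 48 + 58 + 72 + ? = 244, so (1,1) = 66.
Column 2 must total 244; the given cells sum to 182, so (3,2) = 62.
The remaining cell in column 3 is (1,3) = 244 − 184 = 60.
Row 1 needs 244; the known cells sum to 180, so (1,4) = 64.
Row 3 needs 244; the known cells sum to 188, so (3,4) = 56.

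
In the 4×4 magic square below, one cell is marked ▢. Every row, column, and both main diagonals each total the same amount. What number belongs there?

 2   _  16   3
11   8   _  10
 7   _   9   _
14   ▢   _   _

1

Column 1 is complete and sums to 34; that is the magic constant.
The remaining cell in row 1 is (1,2) = 34 − 21 = 13.
Row 2 needs 34; the known cells sum to 29, so (2,3) = 5.
Column 3: 16 + 5 + 9 + ? = 34, so (4,3) = 4.
Main diagonal: 2 + 8 + 9 + ? = 34, so (4,4) = 15.
Anti-diagonal: 3 + 5 + 14 + ? = 34, so (3,2) = 12.
Row 3 needs 34; the known cells sum to 28, so (3,4) = 6.
Row 4 must total 34; the given cells sum to 33, so (4,2) = 1.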